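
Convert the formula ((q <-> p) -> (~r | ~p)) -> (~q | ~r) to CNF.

~q | p | ~r

((q <-> p) -> (~r | ~p)) -> (~q | ~r)
≡ ~((q <-> p) -> (~r | ~p)) | ~q | ~r   [eliminate ->]
≡ ~(~(q <-> p) | ~r | ~p) | ~q | ~r   [eliminate ->]
≡ ~(~((q -> p) & (p -> q)) | ~r | ~p) | ~q | ~r   [eliminate <->]
≡ ~(~((~q | p) & (p -> q)) | ~r | ~p) | ~q | ~r   [eliminate ->]
≡ ~(~((~q | p) & (~p | q)) | ~r | ~p) | ~q | ~r   [eliminate ->]
≡ (~~((~q | p) & (~p | q)) & ~~r & ~~p) | ~q | ~r   [De Morgan]
≡ ((~q | p) & (~p | q) & ~~r & ~~p) | ~q | ~r   [double negation]
≡ ((~q | p) & (~p | q) & r & ~~p) | ~q | ~r   [double negation]
≡ ((~q | p) & (~p | q) & r & p) | ~q | ~r   [double negation]
≡ (~q | p | ~q | ~r) & (~p | q | ~q | ~r) & (r | ~q | ~r) & (p | ~q | ~r)   [distribute | over &]
≡ ~q | p | ~r   [simplify]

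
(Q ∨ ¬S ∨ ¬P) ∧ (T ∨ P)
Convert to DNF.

(Q ∧ T) ∨ (Q ∧ P) ∨ (¬S ∧ T) ∨ (¬S ∧ P) ∨ (¬P ∧ T)

(Q ∨ ¬S ∨ ¬P) ∧ (T ∨ P)
= (Q ∧ T) ∨ (Q ∧ P) ∨ (¬S ∧ T) ∨ (¬S ∧ P) ∨ (¬P ∧ T) ∨ (¬P ∧ P)
= (Q ∧ T) ∨ (Q ∧ P) ∨ (¬S ∧ T) ∨ (¬S ∧ P) ∨ (¬P ∧ T)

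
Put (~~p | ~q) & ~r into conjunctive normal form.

(p | ~q) & ~r

(~~p | ~q) & ~r
⇔ (p | ~q) & ~r   — double negation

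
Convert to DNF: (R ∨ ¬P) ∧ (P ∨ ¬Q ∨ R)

R ∨ (¬P ∧ ¬Q)

(R ∨ ¬P) ∧ (P ∨ ¬Q ∨ R)
= (R ∧ P) ∨ (R ∧ ¬Q) ∨ (R ∧ R) ∨ (¬P ∧ P) ∨ (¬P ∧ ¬Q) ∨ (¬P ∧ R)   [distribute ∧ over ∨]
= R ∨ (¬P ∧ ¬Q)   [simplify]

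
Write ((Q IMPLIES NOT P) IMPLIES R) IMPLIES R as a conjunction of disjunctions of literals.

NOT Q OR NOT P OR R

((Q IMPLIES NOT P) IMPLIES R) IMPLIES R
⇔ NOT ((Q IMPLIES NOT P) IMPLIES R) OR R   [eliminate IMPLIES]
⇔ NOT (NOT (Q IMPLIES NOT P) OR R) OR R   [eliminate IMPLIES]
⇔ NOT (NOT (NOT Q OR NOT P) OR R) OR R   [eliminate IMPLIES]
⇔ (NOT NOT (NOT Q OR NOT P) AND NOT R) OR R   [De Morgan]
⇔ ((NOT Q OR NOT P) AND NOT R) OR R   [double negation]
⇔ (NOT Q OR NOT P OR R) AND (NOT R OR R)   [distribute OR over AND]
⇔ NOT Q OR NOT P OR R   [simplify]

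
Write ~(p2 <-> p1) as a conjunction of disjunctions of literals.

(p2 | p1) & (~p1 | ~p2)

~(p2 <-> p1)
≡ ~((p2 -> p1) & (p1 -> p2))   [eliminate <->]
≡ ~((~p2 | p1) & (p1 -> p2))   [eliminate ->]
≡ ~((~p2 | p1) & (~p1 | p2))   [eliminate ->]
≡ ~(~p2 | p1) | ~(~p1 | p2)   [De Morgan]
≡ (~~p2 & ~p1) | ~(~p1 | p2)   [De Morgan]
≡ (p2 & ~p1) | ~(~p1 | p2)   [double negation]
≡ (p2 & ~p1) | (~~p1 & ~p2)   [De Morgan]
≡ (p2 & ~p1) | (p1 & ~p2)   [double negation]
≡ (p2 | p1) & (p2 | ~p2) & (~p1 | p1) & (~p1 | ~p2)   [distribute | over &]
≡ (p2 | p1) & (~p1 | ~p2)   [simplify]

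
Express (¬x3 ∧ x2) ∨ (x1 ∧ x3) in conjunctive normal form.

(¬x3 ∨ x1) ∧ (x2 ∨ x1) ∧ (x2 ∨ x3)

(¬x3 ∧ x2) ∨ (x1 ∧ x3)
≡ (¬x3 ∨ x1) ∧ (¬x3 ∨ x3) ∧ (x2 ∨ x1) ∧ (x2 ∨ x3)   [distribute ∨ over ∧]
≡ (¬x3 ∨ x1) ∧ (x2 ∨ x1) ∧ (x2 ∨ x3)   [simplify]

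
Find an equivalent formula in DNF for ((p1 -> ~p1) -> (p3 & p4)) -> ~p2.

((p1 -> ~p1) -> (p3 & p4)) -> ~p2
= ~((p1 -> ~p1) -> (p3 & p4)) | ~p2
= ~(~(p1 -> ~p1) | (p3 & p4)) | ~p2
= ~(~(~p1 | ~p1) | (p3 & p4)) | ~p2
= (~~(~p1 | ~p1) & ~(p3 & p4)) | ~p2
= ((~p1 | ~p1) & ~(p3 & p4)) | ~p2
= ((~p1 | ~p1) & (~p3 | ~p4)) | ~p2
= (~p1 & ~p3) | (~p1 & ~p4) | (~p1 & ~p3) | (~p1 & ~p4) | ~p2
= (~p1 & ~p3) | (~p1 & ~p4) | ~p2

(~p1 & ~p3) | (~p1 & ~p4) | ~p2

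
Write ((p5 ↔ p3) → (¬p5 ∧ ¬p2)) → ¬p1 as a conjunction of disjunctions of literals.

((p5 ↔ p3) → (¬p5 ∧ ¬p2)) → ¬p1
≡ ¬((p5 ↔ p3) → (¬p5 ∧ ¬p2)) ∨ ¬p1   (eliminate →)
≡ ¬(¬(p5 ↔ p3) ∨ (¬p5 ∧ ¬p2)) ∨ ¬p1   (eliminate →)
≡ ¬(¬((p5 → p3) ∧ (p3 → p5)) ∨ (¬p5 ∧ ¬p2)) ∨ ¬p1   (eliminate ↔)
≡ ¬(¬((¬p5 ∨ p3) ∧ (p3 → p5)) ∨ (¬p5 ∧ ¬p2)) ∨ ¬p1   (eliminate →)
≡ ¬(¬((¬p5 ∨ p3) ∧ (¬p3 ∨ p5)) ∨ (¬p5 ∧ ¬p2)) ∨ ¬p1   (eliminate →)
≡ (¬¬((¬p5 ∨ p3) ∧ (¬p3 ∨ p5)) ∧ ¬(¬p5 ∧ ¬p2)) ∨ ¬p1   (De Morgan)
≡ ((¬p5 ∨ p3) ∧ (¬p3 ∨ p5) ∧ ¬(¬p5 ∧ ¬p2)) ∨ ¬p1   (double negation)
≡ ((¬p5 ∨ p3) ∧ (¬p3 ∨ p5) ∧ (¬¬p5 ∨ ¬¬p2)) ∨ ¬p1   (De Morgan)
≡ ((¬p5 ∨ p3) ∧ (¬p3 ∨ p5) ∧ (p5 ∨ ¬¬p2)) ∨ ¬p1   (double negation)
≡ ((¬p5 ∨ p3) ∧ (¬p3 ∨ p5) ∧ (p5 ∨ p2)) ∨ ¬p1   (double negation)
≡ (¬p5 ∨ p3 ∨ ¬p1) ∧ (¬p3 ∨ p5 ∨ ¬p1) ∧ (p5 ∨ p2 ∨ ¬p1)   (distribute ∨ over ∧)

(¬p5 ∨ p3 ∨ ¬p1) ∧ (¬p3 ∨ p5 ∨ ¬p1) ∧ (p5 ∨ p2 ∨ ¬p1)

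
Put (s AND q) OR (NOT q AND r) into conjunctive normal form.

(s OR NOT q) AND (s OR r) AND (q OR r)

(s AND q) OR (NOT q AND r)
⇔ (s OR NOT q) AND (s OR r) AND (q OR NOT q) AND (q OR r)   [distribute OR over AND]
⇔ (s OR NOT q) AND (s OR r) AND (q OR r)   [simplify]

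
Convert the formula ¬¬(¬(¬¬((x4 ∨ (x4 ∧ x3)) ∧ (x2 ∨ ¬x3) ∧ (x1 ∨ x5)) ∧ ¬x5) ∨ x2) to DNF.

¬¬(¬(¬¬((x4 ∨ (x4 ∧ x3)) ∧ (x2 ∨ ¬x3) ∧ (x1 ∨ x5)) ∧ ¬x5) ∨ x2)
≡ ¬(¬¬((x4 ∨ (x4 ∧ x3)) ∧ (x2 ∨ ¬x3) ∧ (x1 ∨ x5)) ∧ ¬x5) ∨ x2   [double negation]
≡ ¬¬¬((x4 ∨ (x4 ∧ x3)) ∧ (x2 ∨ ¬x3) ∧ (x1 ∨ x5)) ∨ ¬¬x5 ∨ x2   [De Morgan]
≡ ¬((x4 ∨ (x4 ∧ x3)) ∧ (x2 ∨ ¬x3) ∧ (x1 ∨ x5)) ∨ ¬¬x5 ∨ x2   [double negation]
≡ ¬(x4 ∨ (x4 ∧ x3)) ∨ ¬(x2 ∨ ¬x3) ∨ ¬(x1 ∨ x5) ∨ ¬¬x5 ∨ x2   [De Morgan]
≡ (¬x4 ∧ ¬(x4 ∧ x3)) ∨ ¬(x2 ∨ ¬x3) ∨ ¬(x1 ∨ x5) ∨ ¬¬x5 ∨ x2   [De Morgan]
≡ (¬x4 ∧ (¬x4 ∨ ¬x3)) ∨ ¬(x2 ∨ ¬x3) ∨ ¬(x1 ∨ x5) ∨ ¬¬x5 ∨ x2   [De Morgan]
≡ (¬x4 ∧ (¬x4 ∨ ¬x3)) ∨ (¬x2 ∧ ¬¬x3) ∨ ¬(x1 ∨ x5) ∨ ¬¬x5 ∨ x2   [De Morgan]
≡ (¬x4 ∧ (¬x4 ∨ ¬x3)) ∨ (¬x2 ∧ x3) ∨ ¬(x1 ∨ x5) ∨ ¬¬x5 ∨ x2   [double negation]
≡ (¬x4 ∧ (¬x4 ∨ ¬x3)) ∨ (¬x2 ∧ x3) ∨ (¬x1 ∧ ¬x5) ∨ ¬¬x5 ∨ x2   [De Morgan]
≡ (¬x4 ∧ (¬x4 ∨ ¬x3)) ∨ (¬x2 ∧ x3) ∨ (¬x1 ∧ ¬x5) ∨ x5 ∨ x2   [double negation]
≡ (¬x4 ∧ ¬x4) ∨ (¬x4 ∧ ¬x3) ∨ (¬x2 ∧ x3) ∨ (¬x1 ∧ ¬x5) ∨ x5 ∨ x2   [distribute ∧ over ∨]
≡ ¬x4 ∨ (¬x2 ∧ x3) ∨ (¬x1 ∧ ¬x5) ∨ x5 ∨ x2   [simplify]

¬x4 ∨ (¬x2 ∧ x3) ∨ (¬x1 ∧ ¬x5) ∨ x5 ∨ x2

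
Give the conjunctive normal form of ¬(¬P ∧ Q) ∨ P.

P ∨ ¬Q

¬(¬P ∧ Q) ∨ P
≡ ¬¬P ∨ ¬Q ∨ P
≡ P ∨ ¬Q ∨ P
≡ P ∨ ¬Q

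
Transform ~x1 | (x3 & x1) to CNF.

~x1 | (x3 & x1)
≡ (~x1 | x3) & (~x1 | x1)   [distribute | over &]
≡ ~x1 | x3   [simplify]

~x1 | x3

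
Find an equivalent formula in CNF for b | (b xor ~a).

b | ~a

b | (b xor ~a)
⇔ b | ((b | ~a) & ~(b & ~a))   [expand xor]
⇔ b | ((b | ~a) & (~b | ~~a))   [De Morgan]
⇔ b | ((b | ~a) & (~b | a))   [double negation]
⇔ (b | b | ~a) & (b | ~b | a)   [distribute | over &]
⇔ b | ~a   [simplify]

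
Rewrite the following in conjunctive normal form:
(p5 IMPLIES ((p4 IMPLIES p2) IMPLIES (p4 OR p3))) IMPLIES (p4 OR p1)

(p5 OR p4 OR p1) AND (NOT p3 OR p4 OR p1)

(p5 IMPLIES ((p4 IMPLIES p2) IMPLIES (p4 OR p3))) IMPLIES (p4 OR p1)
= NOT (p5 IMPLIES ((p4 IMPLIES p2) IMPLIES (p4 OR p3))) OR p4 OR p1   [eliminate IMPLIES]
= NOT (NOT p5 OR ((p4 IMPLIES p2) IMPLIES (p4 OR p3))) OR p4 OR p1   [eliminate IMPLIES]
= NOT (NOT p5 OR NOT (p4 IMPLIES p2) OR p4 OR p3) OR p4 OR p1   [eliminate IMPLIES]
= NOT (NOT p5 OR NOT (NOT p4 OR p2) OR p4 OR p3) OR p4 OR p1   [eliminate IMPLIES]
= (NOT NOT p5 AND NOT NOT (NOT p4 OR p2) AND NOT p4 AND NOT p3) OR p4 OR p1   [De Morgan]
= (p5 AND NOT NOT (NOT p4 OR p2) AND NOT p4 AND NOT p3) OR p4 OR p1   [double negation]
= (p5 AND (NOT p4 OR p2) AND NOT p4 AND NOT p3) OR p4 OR p1   [double negation]
= (p5 OR p4 OR p1) AND (NOT p4 OR p2 OR p4 OR p1) AND (NOT p4 OR p4 OR p1) AND (NOT p3 OR p4 OR p1)   [distribute OR over AND]
= (p5 OR p4 OR p1) AND (NOT p3 OR p4 OR p1)   [simplify]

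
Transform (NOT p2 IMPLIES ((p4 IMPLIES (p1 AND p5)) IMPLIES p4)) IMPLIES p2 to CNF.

(NOT p2 IMPLIES ((p4 IMPLIES (p1 AND p5)) IMPLIES p4)) IMPLIES p2
≡ NOT (NOT p2 IMPLIES ((p4 IMPLIES (p1 AND p5)) IMPLIES p4)) OR p2
≡ NOT (NOT NOT p2 OR ((p4 IMPLIES (p1 AND p5)) IMPLIES p4)) OR p2
≡ NOT (NOT NOT p2 OR NOT (p4 IMPLIES (p1 AND p5)) OR p4) OR p2
≡ NOT (NOT NOT p2 OR NOT (NOT p4 OR (p1 AND p5)) OR p4) OR p2
≡ (NOT NOT NOT p2 AND NOT NOT (NOT p4 OR (p1 AND p5)) AND NOT p4) OR p2
≡ (NOT p2 AND NOT NOT (NOT p4 OR (p1 AND p5)) AND NOT p4) OR p2
≡ (NOT p2 AND (NOT p4 OR (p1 AND p5)) AND NOT p4) OR p2
≡ (NOT p2 OR p2) AND (NOT p4 OR p1 OR p2) AND (NOT p4 OR p5 OR p2) AND (NOT p4 OR p2)
≡ NOT p4 OR p2

NOT p4 OR p2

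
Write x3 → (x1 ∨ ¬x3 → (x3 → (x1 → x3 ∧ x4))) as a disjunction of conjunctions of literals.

x3 → (x1 ∨ ¬x3 → (x3 → (x1 → x3 ∧ x4)))
⇔ ¬x3 ∨ (x1 ∨ ¬x3 → (x3 → (x1 → x3 ∧ x4)))   [eliminate →]
⇔ ¬x3 ∨ ¬(x1 ∨ ¬x3) ∨ (x3 → (x1 → x3 ∧ x4))   [eliminate →]
⇔ ¬x3 ∨ ¬(x1 ∨ ¬x3) ∨ ¬x3 ∨ (x1 → x3 ∧ x4)   [eliminate →]
⇔ ¬x3 ∨ ¬(x1 ∨ ¬x3) ∨ ¬x3 ∨ ¬x1 ∨ x3 ∧ x4   [eliminate →]
⇔ ¬x3 ∨ ¬x1 ∧ ¬¬x3 ∨ ¬x3 ∨ ¬x1 ∨ x3 ∧ x4   [De Morgan]
⇔ ¬x3 ∨ ¬x1 ∧ x3 ∨ ¬x3 ∨ ¬x1 ∨ x3 ∧ x4   [double negation]
⇔ ¬x3 ∨ ¬x1 ∨ x3 ∧ x4   [simplify]

¬x3 ∨ ¬x1 ∨ x3 ∧ x4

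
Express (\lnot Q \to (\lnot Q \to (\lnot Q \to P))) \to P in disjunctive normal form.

(\lnot Q \to (\lnot Q \to (\lnot Q \to P))) \to P
≡ \lnot (\lnot Q \to (\lnot Q \to (\lnot Q \to P))) \lor P   [eliminate \to]
≡ \lnot (\lnot \lnot Q \lor (\lnot Q \to (\lnot Q \to P))) \lor P   [eliminate \to]
≡ \lnot (\lnot \lnot Q \lor \lnot \lnot Q \lor (\lnot Q \to P)) \lor P   [eliminate \to]
≡ \lnot (\lnot \lnot Q \lor \lnot \lnot Q \lor \lnot \lnot Q \lor P) \lor P   [eliminate \to]
≡ \lnot \lnot \lnot Q \land \lnot \lnot \lnot Q \land \lnot \lnot \lnot Q \land \lnot P \lor P   [De Morgan]
≡ \lnot Q \land \lnot \lnot \lnot Q \land \lnot \lnot \lnot Q \land \lnot P \lor P   [double negation]
≡ \lnot Q \land \lnot Q \land \lnot \lnot \lnot Q \land \lnot P \lor P   [double negation]
≡ \lnot Q \land \lnot Q \land \lnot Q \land \lnot P \lor P   [double negation]
≡ \lnot Q \land \lnot P \lor P   [simplify]

\lnot Q \land \lnot P \lor P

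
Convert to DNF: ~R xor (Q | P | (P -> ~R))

~R xor (Q | P | (P -> ~R))
= (~R & ~(Q | P | (P -> ~R))) | (~~R & (Q | P | (P -> ~R)))   — expand xor
= (~R & ~(Q | P | ~P | ~R)) | (~~R & (Q | P | (P -> ~R)))   — eliminate ->
= (~R & ~(Q | P | ~P | ~R)) | (~~R & (Q | P | ~P | ~R))   — eliminate ->
= (~R & ~Q & ~P & ~~P & ~~R) | (~~R & (Q | P | ~P | ~R))   — De Morgan
= (~R & ~Q & ~P & P & ~~R) | (~~R & (Q | P | ~P | ~R))   — double negation
= (~R & ~Q & ~P & P & R) | (~~R & (Q | P | ~P | ~R))   — double negation
= (~R & ~Q & ~P & P & R) | (R & (Q | P | ~P | ~R))   — double negation
= (~R & ~Q & ~P & P & R) | (R & Q) | (R & P) | (R & ~P) | (R & ~R)   — distribute & over |
= (R & Q) | (R & P) | (R & ~P)   — simplify

(R & Q) | (R & P) | (R & ~P)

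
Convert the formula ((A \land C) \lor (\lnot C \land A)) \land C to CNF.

A \land C

((A \land C) \lor (\lnot C \land A)) \land C
≡ (A \lor \lnot C) \land (A \lor A) \land (C \lor \lnot C) \land (C \lor A) \land C   [distribute \lor over \land]
≡ A \land C   [simplify]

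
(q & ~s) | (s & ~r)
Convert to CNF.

(q | s) & (q | ~r) & (~s | ~r)

(q & ~s) | (s & ~r)
≡ (q | s) & (q | ~r) & (~s | s) & (~s | ~r)   (distribute | over &)
≡ (q | s) & (q | ~r) & (~s | ~r)   (simplify)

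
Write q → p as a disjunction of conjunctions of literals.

q → p
= ¬q ∨ p

¬q ∨ p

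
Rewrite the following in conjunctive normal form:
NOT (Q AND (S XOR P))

(NOT Q OR NOT S OR P) AND (NOT Q OR NOT P OR S)

NOT (Q AND (S XOR P))
≡ NOT (Q AND (S OR P) AND NOT (S AND P))   [expand XOR]
≡ NOT Q OR NOT (S OR P) OR NOT NOT (S AND P)   [De Morgan]
≡ NOT Q OR (NOT S AND NOT P) OR NOT NOT (S AND P)   [De Morgan]
≡ NOT Q OR (NOT S AND NOT P) OR (S AND P)   [double negation]
≡ (NOT Q OR NOT S OR S) AND (NOT Q OR NOT S OR P) AND (NOT Q OR NOT P OR S) AND (NOT Q OR NOT P OR P)   [distribute OR over AND]
≡ (NOT Q OR NOT S OR P) AND (NOT Q OR NOT P OR S)   [simplify]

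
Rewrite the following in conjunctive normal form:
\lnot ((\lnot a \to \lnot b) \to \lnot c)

\lnot ((\lnot a \to \lnot b) \to \lnot c)
≡ \lnot (\lnot (\lnot a \to \lnot b) \lor \lnot c)   [eliminate \to]
≡ \lnot (\lnot (\lnot \lnot a \lor \lnot b) \lor \lnot c)   [eliminate \to]
≡ \lnot \lnot (\lnot \lnot a \lor \lnot b) \land \lnot \lnot c   [De Morgan]
≡ (\lnot \lnot a \lor \lnot b) \land \lnot \lnot c   [double negation]
≡ (a \lor \lnot b) \land \lnot \lnot c   [double negation]
≡ (a \lor \lnot b) \land c   [double negation]

(a \lor \lnot b) \land c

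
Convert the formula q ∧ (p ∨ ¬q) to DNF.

q ∧ (p ∨ ¬q)
≡ (q ∧ p) ∨ (q ∧ ¬q)   [distribute ∧ over ∨]
≡ q ∧ p   [simplify]

q ∧ p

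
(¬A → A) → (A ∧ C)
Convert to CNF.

(¬A → A) → (A ∧ C)
≡ ¬(¬A → A) ∨ (A ∧ C)
≡ ¬(¬¬A ∨ A) ∨ (A ∧ C)
≡ (¬¬¬A ∧ ¬A) ∨ (A ∧ C)
≡ (¬A ∧ ¬A) ∨ (A ∧ C)
≡ (¬A ∨ A) ∧ (¬A ∨ C) ∧ (¬A ∨ A) ∧ (¬A ∨ C)
≡ ¬A ∨ C

¬A ∨ C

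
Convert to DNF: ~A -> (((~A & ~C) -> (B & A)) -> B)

A | (~A & ~C) | B

~A -> (((~A & ~C) -> (B & A)) -> B)
≡ ~~A | (((~A & ~C) -> (B & A)) -> B)   [eliminate ->]
≡ ~~A | ~((~A & ~C) -> (B & A)) | B   [eliminate ->]
≡ ~~A | ~(~(~A & ~C) | (B & A)) | B   [eliminate ->]
≡ A | ~(~(~A & ~C) | (B & A)) | B   [double negation]
≡ A | (~~(~A & ~C) & ~(B & A)) | B   [De Morgan]
≡ A | (~A & ~C & ~(B & A)) | B   [double negation]
≡ A | (~A & ~C & (~B | ~A)) | B   [De Morgan]
≡ A | (~A & ~C & ~B) | (~A & ~C & ~A) | B   [distribute & over |]
≡ A | (~A & ~C) | B   [simplify]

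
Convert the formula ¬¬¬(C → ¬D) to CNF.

¬¬¬(C → ¬D)
= ¬¬¬(¬C ∨ ¬D)   [eliminate →]
= ¬(¬C ∨ ¬D)   [double negation]
= ¬¬C ∧ ¬¬D   [De Morgan]
= C ∧ ¬¬D   [double negation]
= C ∧ D   [double negation]

C ∧ D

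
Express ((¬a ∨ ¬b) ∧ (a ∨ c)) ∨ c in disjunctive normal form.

(¬b ∧ a) ∨ c

((¬a ∨ ¬b) ∧ (a ∨ c)) ∨ c
= (¬a ∧ a) ∨ (¬a ∧ c) ∨ (¬b ∧ a) ∨ (¬b ∧ c) ∨ c   [distribute ∧ over ∨]
= (¬b ∧ a) ∨ c   [simplify]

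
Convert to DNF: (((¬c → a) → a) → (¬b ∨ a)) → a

(¬c ∧ ¬a ∧ b) ∨ a

(((¬c → a) → a) → (¬b ∨ a)) → a
⇔ ¬(((¬c → a) → a) → (¬b ∨ a)) ∨ a   [eliminate →]
⇔ ¬(¬((¬c → a) → a) ∨ ¬b ∨ a) ∨ a   [eliminate →]
⇔ ¬(¬(¬(¬c → a) ∨ a) ∨ ¬b ∨ a) ∨ a   [eliminate →]
⇔ ¬(¬(¬(¬¬c ∨ a) ∨ a) ∨ ¬b ∨ a) ∨ a   [eliminate →]
⇔ (¬¬(¬(¬¬c ∨ a) ∨ a) ∧ ¬¬b ∧ ¬a) ∨ a   [De Morgan]
⇔ ((¬(¬¬c ∨ a) ∨ a) ∧ ¬¬b ∧ ¬a) ∨ a   [double negation]
⇔ (((¬¬¬c ∧ ¬a) ∨ a) ∧ ¬¬b ∧ ¬a) ∨ a   [De Morgan]
⇔ (((¬c ∧ ¬a) ∨ a) ∧ ¬¬b ∧ ¬a) ∨ a   [double negation]
⇔ (((¬c ∧ ¬a) ∨ a) ∧ b ∧ ¬a) ∨ a   [double negation]
⇔ (¬c ∧ ¬a ∧ b ∧ ¬a) ∨ (a ∧ b ∧ ¬a) ∨ a   [distribute ∧ over ∨]
⇔ (¬c ∧ ¬a ∧ b) ∨ a   [simplify]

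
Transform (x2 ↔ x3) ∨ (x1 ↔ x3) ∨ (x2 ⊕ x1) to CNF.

(x2 ↔ x3) ∨ (x1 ↔ x3) ∨ (x2 ⊕ x1)
≡ ((x2 → x3) ∧ (x3 → x2)) ∨ (x1 ↔ x3) ∨ (x2 ⊕ x1)   — eliminate ↔
≡ ((¬x2 ∨ x3) ∧ (x3 → x2)) ∨ (x1 ↔ x3) ∨ (x2 ⊕ x1)   — eliminate →
≡ ((¬x2 ∨ x3) ∧ (¬x3 ∨ x2)) ∨ (x1 ↔ x3) ∨ (x2 ⊕ x1)   — eliminate →
≡ ((¬x2 ∨ x3) ∧ (¬x3 ∨ x2)) ∨ ((x1 → x3) ∧ (x3 → x1)) ∨ (x2 ⊕ x1)   — eliminate ↔
≡ ((¬x2 ∨ x3) ∧ (¬x3 ∨ x2)) ∨ ((¬x1 ∨ x3) ∧ (x3 → x1)) ∨ (x2 ⊕ x1)   — eliminate →
≡ ((¬x2 ∨ x3) ∧ (¬x3 ∨ x2)) ∨ ((¬x1 ∨ x3) ∧ (¬x3 ∨ x1)) ∨ (x2 ⊕ x1)   — eliminate →
≡ ((¬x2 ∨ x3) ∧ (¬x3 ∨ x2)) ∨ ((¬x1 ∨ x3) ∧ (¬x3 ∨ x1)) ∨ ((x2 ∨ x1) ∧ ¬(x2 ∧ x1))   — expand ⊕
≡ ((¬x2 ∨ x3) ∧ (¬x3 ∨ x2)) ∨ ((¬x1 ∨ x3) ∧ (¬x3 ∨ x1)) ∨ ((x2 ∨ x1) ∧ (¬x2 ∨ ¬x1))   — De Morgan
≡ (¬x2 ∨ x3 ∨ ¬x1 ∨ x3 ∨ x2 ∨ x1) ∧ (¬x2 ∨ x3 ∨ ¬x1 ∨ x3 ∨ ¬x2 ∨ ¬x1) ∧ (¬x2 ∨ x3 ∨ ¬x3 ∨ x1 ∨ x2 ∨ x1) ∧ (¬x2 ∨ x3 ∨ ¬x3 ∨ x1 ∨ ¬x2 ∨ ¬x1) ∧ (¬x3 ∨ x2 ∨ ¬x1 ∨ x3 ∨ x2 ∨ x1) ∧ (¬x3 ∨ x2 ∨ ¬x1 ∨ x3 ∨ ¬x2 ∨ ¬x1) ∧ (¬x3 ∨ x2 ∨ ¬x3 ∨ x1 ∨ x2 ∨ x1) ∧ (¬x3 ∨ x2 ∨ ¬x3 ∨ x1 ∨ ¬x2 ∨ ¬x1)   — distribute ∨ over ∧
≡ (¬x2 ∨ x3 ∨ ¬x1) ∧ (¬x3 ∨ x2 ∨ x1)   — simplify

(¬x2 ∨ x3 ∨ ¬x1) ∧ (¬x3 ∨ x2 ∨ x1)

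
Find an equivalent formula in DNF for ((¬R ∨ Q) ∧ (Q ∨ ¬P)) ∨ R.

((¬R ∨ Q) ∧ (Q ∨ ¬P)) ∨ R
≡ (¬R ∧ Q) ∨ (¬R ∧ ¬P) ∨ (Q ∧ Q) ∨ (Q ∧ ¬P) ∨ R   [distribute ∧ over ∨]
≡ (¬R ∧ ¬P) ∨ Q ∨ R   [simplify]

(¬R ∧ ¬P) ∨ Q ∨ R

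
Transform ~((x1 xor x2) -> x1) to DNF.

~((x1 xor x2) -> x1)
≡ ~(~(x1 xor x2) | x1)   [eliminate ->]
≡ ~(~((x1 & ~x2) | (~x1 & x2)) | x1)   [expand xor]
≡ ~~((x1 & ~x2) | (~x1 & x2)) & ~x1   [De Morgan]
≡ ((x1 & ~x2) | (~x1 & x2)) & ~x1   [double negation]
≡ (x1 & ~x2 & ~x1) | (~x1 & x2 & ~x1)   [distribute & over |]
≡ ~x1 & x2   [simplify]

~x1 & x2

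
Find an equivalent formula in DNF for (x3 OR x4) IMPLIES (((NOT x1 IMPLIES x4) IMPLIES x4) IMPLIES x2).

(NOT x3 AND NOT x4) OR (x1 AND NOT x4) OR x2

(x3 OR x4) IMPLIES (((NOT x1 IMPLIES x4) IMPLIES x4) IMPLIES x2)
= NOT (x3 OR x4) OR (((NOT x1 IMPLIES x4) IMPLIES x4) IMPLIES x2)   [eliminate IMPLIES]
= NOT (x3 OR x4) OR NOT ((NOT x1 IMPLIES x4) IMPLIES x4) OR x2   [eliminate IMPLIES]
= NOT (x3 OR x4) OR NOT (NOT (NOT x1 IMPLIES x4) OR x4) OR x2   [eliminate IMPLIES]
= NOT (x3 OR x4) OR NOT (NOT (NOT NOT x1 OR x4) OR x4) OR x2   [eliminate IMPLIES]
= (NOT x3 AND NOT x4) OR NOT (NOT (NOT NOT x1 OR x4) OR x4) OR x2   [De Morgan]
= (NOT x3 AND NOT x4) OR (NOT NOT (NOT NOT x1 OR x4) AND NOT x4) OR x2   [De Morgan]
= (NOT x3 AND NOT x4) OR ((NOT NOT x1 OR x4) AND NOT x4) OR x2   [double negation]
= (NOT x3 AND NOT x4) OR ((x1 OR x4) AND NOT x4) OR x2   [double negation]
= (NOT x3 AND NOT x4) OR (x1 AND NOT x4) OR (x4 AND NOT x4) OR x2   [distribute AND over OR]
= (NOT x3 AND NOT x4) OR (x1 AND NOT x4) OR x2   [simplify]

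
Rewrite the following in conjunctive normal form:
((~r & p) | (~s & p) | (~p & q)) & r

(~r | ~s | ~p) & (~r | ~s | q) & (p | q) & r

((~r & p) | (~s & p) | (~p & q)) & r
= (~r | ~s | ~p) & (~r | ~s | q) & (~r | p | ~p) & (~r | p | q) & (p | ~s | ~p) & (p | ~s | q) & (p | p | ~p) & (p | p | q) & r
= (~r | ~s | ~p) & (~r | ~s | q) & (p | q) & r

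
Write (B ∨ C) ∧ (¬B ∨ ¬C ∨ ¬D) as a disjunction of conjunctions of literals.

(B ∨ C) ∧ (¬B ∨ ¬C ∨ ¬D)
= B ∧ ¬B ∨ B ∧ ¬C ∨ B ∧ ¬D ∨ C ∧ ¬B ∨ C ∧ ¬C ∨ C ∧ ¬D   (distribute ∧ over ∨)
= B ∧ ¬C ∨ B ∧ ¬D ∨ C ∧ ¬B ∨ C ∧ ¬D   (simplify)

B ∧ ¬C ∨ B ∧ ¬D ∨ C ∧ ¬B ∨ C ∧ ¬D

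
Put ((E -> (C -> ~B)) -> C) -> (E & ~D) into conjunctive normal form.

((E -> (C -> ~B)) -> C) -> (E & ~D)
⇔ ~((E -> (C -> ~B)) -> C) | (E & ~D)
⇔ ~(~(E -> (C -> ~B)) | C) | (E & ~D)
⇔ ~(~(~E | (C -> ~B)) | C) | (E & ~D)
⇔ ~(~(~E | ~C | ~B) | C) | (E & ~D)
⇔ (~~(~E | ~C | ~B) & ~C) | (E & ~D)
⇔ ((~E | ~C | ~B) & ~C) | (E & ~D)
⇔ (~E | ~C | ~B | E) & (~E | ~C | ~B | ~D) & (~C | E) & (~C | ~D)
⇔ (~C | E) & (~C | ~D)

(~C | E) & (~C | ~D)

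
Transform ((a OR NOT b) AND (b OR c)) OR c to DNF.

((a OR NOT b) AND (b OR c)) OR c
= (a AND b) OR (a AND c) OR (NOT b AND b) OR (NOT b AND c) OR c   [distribute AND over OR]
= (a AND b) OR c   [simplify]

(a AND b) OR c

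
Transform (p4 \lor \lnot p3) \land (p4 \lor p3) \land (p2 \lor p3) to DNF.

(p4 \land p2) \lor (p4 \land p3)

(p4 \lor \lnot p3) \land (p4 \lor p3) \land (p2 \lor p3)
≡ (p4 \land p4 \land p2) \lor (p4 \land p4 \land p3) \lor (p4 \land p3 \land p2) \lor (p4 \land p3 \land p3) \lor (\lnot p3 \land p4 \land p2) \lor (\lnot p3 \land p4 \land p3) \lor (\lnot p3 \land p3 \land p2) \lor (\lnot p3 \land p3 \land p3)   [distribute \land over \lor]
≡ (p4 \land p2) \lor (p4 \land p3)   [simplify]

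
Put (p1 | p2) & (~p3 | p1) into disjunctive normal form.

p1 | (p2 & ~p3)

(p1 | p2) & (~p3 | p1)
⇔ (p1 & ~p3) | (p1 & p1) | (p2 & ~p3) | (p2 & p1)   [distribute & over |]
⇔ p1 | (p2 & ~p3)   [simplify]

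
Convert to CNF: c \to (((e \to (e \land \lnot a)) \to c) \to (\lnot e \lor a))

\lnot c \lor \lnot e \lor a

c \to (((e \to (e \land \lnot a)) \to c) \to (\lnot e \lor a))
≡ \lnot c \lor (((e \to (e \land \lnot a)) \to c) \to (\lnot e \lor a))   — eliminate \to
≡ \lnot c \lor \lnot ((e \to (e \land \lnot a)) \to c) \lor \lnot e \lor a   — eliminate \to
≡ \lnot c \lor \lnot (\lnot (e \to (e \land \lnot a)) \lor c) \lor \lnot e \lor a   — eliminate \to
≡ \lnot c \lor \lnot (\lnot (\lnot e \lor (e \land \lnot a)) \lor c) \lor \lnot e \lor a   — eliminate \to
≡ \lnot c \lor (\lnot \lnot (\lnot e \lor (e \land \lnot a)) \land \lnot c) \lor \lnot e \lor a   — De Morgan
≡ \lnot c \lor ((\lnot e \lor (e \land \lnot a)) \land \lnot c) \lor \lnot e \lor a   — double negation
≡ (\lnot c \lor \lnot e \lor e \lor \lnot e \lor a) \land (\lnot c \lor \lnot e \lor \lnot a \lor \lnot e \lor a) \land (\lnot c \lor \lnot c \lor \lnot e \lor a)   — distribute \lor over \land
≡ \lnot c \lor \lnot e \lor a   — simplify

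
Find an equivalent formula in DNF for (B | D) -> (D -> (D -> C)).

~D | C

(B | D) -> (D -> (D -> C))
≡ ~(B | D) | (D -> (D -> C))   (eliminate ->)
≡ ~(B | D) | ~D | (D -> C)   (eliminate ->)
≡ ~(B | D) | ~D | ~D | C   (eliminate ->)
≡ (~B & ~D) | ~D | ~D | C   (De Morgan)
≡ ~D | C   (simplify)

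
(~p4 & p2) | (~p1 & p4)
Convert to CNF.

(~p4 & p2) | (~p1 & p4)
= (~p4 | ~p1) & (~p4 | p4) & (p2 | ~p1) & (p2 | p4)   [distribute | over &]
= (~p4 | ~p1) & (p2 | ~p1) & (p2 | p4)   [simplify]

(~p4 | ~p1) & (p2 | ~p1) & (p2 | p4)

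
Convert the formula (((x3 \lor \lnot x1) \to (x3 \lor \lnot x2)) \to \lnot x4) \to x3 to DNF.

(((x3 \lor \lnot x1) \to (x3 \lor \lnot x2)) \to \lnot x4) \to x3
≡ \lnot (((x3 \lor \lnot x1) \to (x3 \lor \lnot x2)) \to \lnot x4) \lor x3   — eliminate \to
≡ \lnot (\lnot ((x3 \lor \lnot x1) \to (x3 \lor \lnot x2)) \lor \lnot x4) \lor x3   — eliminate \to
≡ \lnot (\lnot (\lnot (x3 \lor \lnot x1) \lor x3 \lor \lnot x2) \lor \lnot x4) \lor x3   — eliminate \to
≡ (\lnot \lnot (\lnot (x3 \lor \lnot x1) \lor x3 \lor \lnot x2) \land \lnot \lnot x4) \lor x3   — De Morgan
≡ ((\lnot (x3 \lor \lnot x1) \lor x3 \lor \lnot x2) \land \lnot \lnot x4) \lor x3   — double negation
≡ (((\lnot x3 \land \lnot \lnot x1) \lor x3 \lor \lnot x2) \land \lnot \lnot x4) \lor x3   — De Morgan
≡ (((\lnot x3 \land x1) \lor x3 \lor \lnot x2) \land \lnot \lnot x4) \lor x3   — double negation
≡ (((\lnot x3 \land x1) \lor x3 \lor \lnot x2) \land x4) \lor x3   — double negation
≡ (\lnot x3 \land x1 \land x4) \lor (x3 \land x4) \lor (\lnot x2 \land x4) \lor x3   — distribute \land over \lor
≡ (\lnot x3 \land x1 \land x4) \lor (\lnot x2 \land x4) \lor x3   — simplify

(\lnot x3 \land x1 \land x4) \lor (\lnot x2 \land x4) \lor x3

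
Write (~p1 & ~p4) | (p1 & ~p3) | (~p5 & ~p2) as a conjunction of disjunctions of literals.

(~p1 | ~p3 | ~p5) & (~p1 | ~p3 | ~p2) & (~p4 | p1 | ~p5) & (~p4 | p1 | ~p2) & (~p4 | ~p3 | ~p5) & (~p4 | ~p3 | ~p2)

(~p1 & ~p4) | (p1 & ~p3) | (~p5 & ~p2)
≡ (~p1 | p1 | ~p5) & (~p1 | p1 | ~p2) & (~p1 | ~p3 | ~p5) & (~p1 | ~p3 | ~p2) & (~p4 | p1 | ~p5) & (~p4 | p1 | ~p2) & (~p4 | ~p3 | ~p5) & (~p4 | ~p3 | ~p2)   — distribute | over &
≡ (~p1 | ~p3 | ~p5) & (~p1 | ~p3 | ~p2) & (~p4 | p1 | ~p5) & (~p4 | p1 | ~p2) & (~p4 | ~p3 | ~p5) & (~p4 | ~p3 | ~p2)   — simplify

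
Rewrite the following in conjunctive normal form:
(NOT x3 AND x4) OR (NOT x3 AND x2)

(NOT x3 AND x4) OR (NOT x3 AND x2)
= (NOT x3 OR NOT x3) AND (NOT x3 OR x2) AND (x4 OR NOT x3) AND (x4 OR x2)   [distribute OR over AND]
= NOT x3 AND (x4 OR x2)   [simplify]

NOT x3 AND (x4 OR x2)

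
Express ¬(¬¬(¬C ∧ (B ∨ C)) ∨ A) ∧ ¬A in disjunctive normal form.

(C ∧ ¬A) ∨ (¬B ∧ ¬C ∧ ¬A)

¬(¬¬(¬C ∧ (B ∨ C)) ∨ A) ∧ ¬A
⇔ ¬¬¬(¬C ∧ (B ∨ C)) ∧ ¬A ∧ ¬A   — De Morgan
⇔ ¬(¬C ∧ (B ∨ C)) ∧ ¬A ∧ ¬A   — double negation
⇔ (¬¬C ∨ ¬(B ∨ C)) ∧ ¬A ∧ ¬A   — De Morgan
⇔ (C ∨ ¬(B ∨ C)) ∧ ¬A ∧ ¬A   — double negation
⇔ (C ∨ (¬B ∧ ¬C)) ∧ ¬A ∧ ¬A   — De Morgan
⇔ (C ∧ ¬A ∧ ¬A) ∨ (¬B ∧ ¬C ∧ ¬A ∧ ¬A)   — distribute ∧ over ∨
⇔ (C ∧ ¬A) ∨ (¬B ∧ ¬C ∧ ¬A)   — simplify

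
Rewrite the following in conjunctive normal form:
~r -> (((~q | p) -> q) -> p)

~r -> (((~q | p) -> q) -> p)
⇔ ~~r | (((~q | p) -> q) -> p)   [eliminate ->]
⇔ ~~r | ~((~q | p) -> q) | p   [eliminate ->]
⇔ ~~r | ~(~(~q | p) | q) | p   [eliminate ->]
⇔ r | ~(~(~q | p) | q) | p   [double negation]
⇔ r | (~~(~q | p) & ~q) | p   [De Morgan]
⇔ r | ((~q | p) & ~q) | p   [double negation]
⇔ (r | ~q | p | p) & (r | ~q | p)   [distribute | over &]
⇔ r | ~q | p   [simplify]

r | ~q | p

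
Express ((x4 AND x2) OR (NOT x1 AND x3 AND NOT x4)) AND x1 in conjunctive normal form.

(x4 OR NOT x1) AND (x4 OR x3) AND (x2 OR NOT x1) AND (x2 OR x3) AND (x2 OR NOT x4) AND x1

((x4 AND x2) OR (NOT x1 AND x3 AND NOT x4)) AND x1
≡ (x4 OR NOT x1) AND (x4 OR x3) AND (x4 OR NOT x4) AND (x2 OR NOT x1) AND (x2 OR x3) AND (x2 OR NOT x4) AND x1   (distribute OR over AND)
≡ (x4 OR NOT x1) AND (x4 OR x3) AND (x2 OR NOT x1) AND (x2 OR x3) AND (x2 OR NOT x4) AND x1   (simplify)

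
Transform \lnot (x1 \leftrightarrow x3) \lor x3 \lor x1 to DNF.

x3 \lor x1

\lnot (x1 \leftrightarrow x3) \lor x3 \lor x1
⇔ \lnot ((x1 \to x3) \land (x3 \to x1)) \lor x3 \lor x1   [eliminate \leftrightarrow]
⇔ \lnot ((\lnot x1 \lor x3) \land (x3 \to x1)) \lor x3 \lor x1   [eliminate \to]
⇔ \lnot ((\lnot x1 \lor x3) \land (\lnot x3 \lor x1)) \lor x3 \lor x1   [eliminate \to]
⇔ \lnot (\lnot x1 \lor x3) \lor \lnot (\lnot x3 \lor x1) \lor x3 \lor x1   [De Morgan]
⇔ (\lnot \lnot x1 \land \lnot x3) \lor \lnot (\lnot x3 \lor x1) \lor x3 \lor x1   [De Morgan]
⇔ (x1 \land \lnot x3) \lor \lnot (\lnot x3 \lor x1) \lor x3 \lor x1   [double negation]
⇔ (x1 \land \lnot x3) \lor (\lnot \lnot x3 \land \lnot x1) \lor x3 \lor x1   [De Morgan]
⇔ (x1 \land \lnot x3) \lor (x3 \land \lnot x1) \lor x3 \lor x1   [double negation]
⇔ x3 \lor x1   [simplify]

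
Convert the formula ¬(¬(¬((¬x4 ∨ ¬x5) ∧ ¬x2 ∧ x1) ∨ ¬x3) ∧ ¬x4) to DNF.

x2 ∨ ¬x1 ∨ ¬x3 ∨ x4

¬(¬(¬((¬x4 ∨ ¬x5) ∧ ¬x2 ∧ x1) ∨ ¬x3) ∧ ¬x4)
≡ ¬¬(¬((¬x4 ∨ ¬x5) ∧ ¬x2 ∧ x1) ∨ ¬x3) ∨ ¬¬x4   [De Morgan]
≡ ¬((¬x4 ∨ ¬x5) ∧ ¬x2 ∧ x1) ∨ ¬x3 ∨ ¬¬x4   [double negation]
≡ ¬(¬x4 ∨ ¬x5) ∨ ¬¬x2 ∨ ¬x1 ∨ ¬x3 ∨ ¬¬x4   [De Morgan]
≡ (¬¬x4 ∧ ¬¬x5) ∨ ¬¬x2 ∨ ¬x1 ∨ ¬x3 ∨ ¬¬x4   [De Morgan]
≡ (x4 ∧ ¬¬x5) ∨ ¬¬x2 ∨ ¬x1 ∨ ¬x3 ∨ ¬¬x4   [double negation]
≡ (x4 ∧ x5) ∨ ¬¬x2 ∨ ¬x1 ∨ ¬x3 ∨ ¬¬x4   [double negation]
≡ (x4 ∧ x5) ∨ x2 ∨ ¬x1 ∨ ¬x3 ∨ ¬¬x4   [double negation]
≡ (x4 ∧ x5) ∨ x2 ∨ ¬x1 ∨ ¬x3 ∨ x4   [double negation]
≡ x2 ∨ ¬x1 ∨ ¬x3 ∨ x4   [simplify]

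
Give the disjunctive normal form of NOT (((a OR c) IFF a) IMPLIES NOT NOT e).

(NOT a AND NOT c AND NOT e) OR (a AND NOT e)

NOT (((a OR c) IFF a) IMPLIES NOT NOT e)
⇔ NOT (NOT ((a OR c) IFF a) OR NOT NOT e)   (eliminate IMPLIES)
⇔ NOT (NOT (((a OR c) IMPLIES a) AND (a IMPLIES (a OR c))) OR NOT NOT e)   (eliminate IFF)
⇔ NOT (NOT ((NOT (a OR c) OR a) AND (a IMPLIES (a OR c))) OR NOT NOT e)   (eliminate IMPLIES)
⇔ NOT (NOT ((NOT (a OR c) OR a) AND (NOT a OR a OR c)) OR NOT NOT e)   (eliminate IMPLIES)
⇔ NOT NOT ((NOT (a OR c) OR a) AND (NOT a OR a OR c)) AND NOT NOT NOT e   (De Morgan)
⇔ (NOT (a OR c) OR a) AND (NOT a OR a OR c) AND NOT NOT NOT e   (double negation)
⇔ ((NOT a AND NOT c) OR a) AND (NOT a OR a OR c) AND NOT NOT NOT e   (De Morgan)
⇔ ((NOT a AND NOT c) OR a) AND (NOT a OR a OR c) AND NOT e   (double negation)
⇔ (NOT a AND NOT c AND NOT a AND NOT e) OR (NOT a AND NOT c AND a AND NOT e) OR (NOT a AND NOT c AND c AND NOT e) OR (a AND NOT a AND NOT e) OR (a AND a AND NOT e) OR (a AND c AND NOT e)   (distribute AND over OR)
⇔ (NOT a AND NOT c AND NOT e) OR (a AND NOT e)   (simplify)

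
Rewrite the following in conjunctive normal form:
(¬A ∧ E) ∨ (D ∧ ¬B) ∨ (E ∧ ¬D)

(¬A ∧ E) ∨ (D ∧ ¬B) ∨ (E ∧ ¬D)
≡ (¬A ∨ D ∨ E) ∧ (¬A ∨ D ∨ ¬D) ∧ (¬A ∨ ¬B ∨ E) ∧ (¬A ∨ ¬B ∨ ¬D) ∧ (E ∨ D ∨ E) ∧ (E ∨ D ∨ ¬D) ∧ (E ∨ ¬B ∨ E) ∧ (E ∨ ¬B ∨ ¬D)   [distribute ∨ over ∧]
≡ (¬A ∨ ¬B ∨ ¬D) ∧ (E ∨ D) ∧ (E ∨ ¬B)   [simplify]

(¬A ∨ ¬B ∨ ¬D) ∧ (E ∨ D) ∧ (E ∨ ¬B)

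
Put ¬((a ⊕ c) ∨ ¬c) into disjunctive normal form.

¬((a ⊕ c) ∨ ¬c)
= ¬((a ∧ ¬c) ∨ (¬a ∧ c) ∨ ¬c)   [expand ⊕]
= ¬(a ∧ ¬c) ∧ ¬(¬a ∧ c) ∧ ¬¬c   [De Morgan]
= (¬a ∨ ¬¬c) ∧ ¬(¬a ∧ c) ∧ ¬¬c   [De Morgan]
= (¬a ∨ c) ∧ ¬(¬a ∧ c) ∧ ¬¬c   [double negation]
= (¬a ∨ c) ∧ (¬¬a ∨ ¬c) ∧ ¬¬c   [De Morgan]
= (¬a ∨ c) ∧ (a ∨ ¬c) ∧ ¬¬c   [double negation]
= (¬a ∨ c) ∧ (a ∨ ¬c) ∧ c   [double negation]
= (¬a ∧ a ∧ c) ∨ (¬a ∧ ¬c ∧ c) ∨ (c ∧ a ∧ c) ∨ (c ∧ ¬c ∧ c)   [distribute ∧ over ∨]
= c ∧ a   [simplify]

c ∧ a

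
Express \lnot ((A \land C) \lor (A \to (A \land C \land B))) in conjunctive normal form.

(\lnot A \lor \lnot C) \land A

\lnot ((A \land C) \lor (A \to (A \land C \land B)))
= \lnot ((A \land C) \lor \lnot A \lor (A \land C \land B))   (eliminate \to)
= \lnot (A \land C) \land \lnot \lnot A \land \lnot (A \land C \land B)   (De Morgan)
= (\lnot A \lor \lnot C) \land \lnot \lnot A \land \lnot (A \land C \land B)   (De Morgan)
= (\lnot A \lor \lnot C) \land A \land \lnot (A \land C \land B)   (double negation)
= (\lnot A \lor \lnot C) \land A \land (\lnot A \lor \lnot C \lor \lnot B)   (De Morgan)
= (\lnot A \lor \lnot C) \land A   (simplify)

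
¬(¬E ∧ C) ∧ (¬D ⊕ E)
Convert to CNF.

(E ∨ ¬C) ∧ (¬D ∨ E) ∧ (D ∨ ¬E)

¬(¬E ∧ C) ∧ (¬D ⊕ E)
= ¬(¬E ∧ C) ∧ (¬D ∨ E) ∧ ¬(¬D ∧ E)   [expand ⊕]
= (¬¬E ∨ ¬C) ∧ (¬D ∨ E) ∧ ¬(¬D ∧ E)   [De Morgan]
= (E ∨ ¬C) ∧ (¬D ∨ E) ∧ ¬(¬D ∧ E)   [double negation]
= (E ∨ ¬C) ∧ (¬D ∨ E) ∧ (¬¬D ∨ ¬E)   [De Morgan]
= (E ∨ ¬C) ∧ (¬D ∨ E) ∧ (D ∨ ¬E)   [double negation]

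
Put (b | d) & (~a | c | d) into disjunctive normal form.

(b | d) & (~a | c | d)
≡ (b & ~a) | (b & c) | (b & d) | (d & ~a) | (d & c) | (d & d)   [distribute & over |]
≡ (b & ~a) | (b & c) | d   [simplify]

(b & ~a) | (b & c) | d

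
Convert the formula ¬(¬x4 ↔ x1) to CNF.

(¬x4 ∨ x1) ∧ (¬x1 ∨ x4)

¬(¬x4 ↔ x1)
≡ ¬((¬x4 → x1) ∧ (x1 → ¬x4))
≡ ¬((¬¬x4 ∨ x1) ∧ (x1 → ¬x4))
≡ ¬((¬¬x4 ∨ x1) ∧ (¬x1 ∨ ¬x4))
≡ ¬(¬¬x4 ∨ x1) ∨ ¬(¬x1 ∨ ¬x4)
≡ ¬¬¬x4 ∧ ¬x1 ∨ ¬(¬x1 ∨ ¬x4)
≡ ¬x4 ∧ ¬x1 ∨ ¬(¬x1 ∨ ¬x4)
≡ ¬x4 ∧ ¬x1 ∨ ¬¬x1 ∧ ¬¬x4
≡ ¬x4 ∧ ¬x1 ∨ x1 ∧ ¬¬x4
≡ ¬x4 ∧ ¬x1 ∨ x1 ∧ x4
≡ (¬x4 ∨ x1) ∧ (¬x4 ∨ x4) ∧ (¬x1 ∨ x1) ∧ (¬x1 ∨ x4)
≡ (¬x4 ∨ x1) ∧ (¬x1 ∨ x4)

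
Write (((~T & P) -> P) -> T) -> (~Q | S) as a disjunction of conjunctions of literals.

(((~T & P) -> P) -> T) -> (~Q | S)
≡ ~(((~T & P) -> P) -> T) | ~Q | S   (eliminate ->)
≡ ~(~((~T & P) -> P) | T) | ~Q | S   (eliminate ->)
≡ ~(~(~(~T & P) | P) | T) | ~Q | S   (eliminate ->)
≡ (~~(~(~T & P) | P) & ~T) | ~Q | S   (De Morgan)
≡ ((~(~T & P) | P) & ~T) | ~Q | S   (double negation)
≡ ((~~T | ~P | P) & ~T) | ~Q | S   (De Morgan)
≡ ((T | ~P | P) & ~T) | ~Q | S   (double negation)
≡ (T & ~T) | (~P & ~T) | (P & ~T) | ~Q | S   (distribute & over |)
≡ (~P & ~T) | (P & ~T) | ~Q | S   (simplify)

(~P & ~T) | (P & ~T) | ~Q | S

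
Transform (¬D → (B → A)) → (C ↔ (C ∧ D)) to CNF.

(¬D → (B → A)) → (C ↔ (C ∧ D))
≡ ¬(¬D → (B → A)) ∨ (C ↔ (C ∧ D))   (eliminate →)
≡ ¬(¬¬D ∨ (B → A)) ∨ (C ↔ (C ∧ D))   (eliminate →)
≡ ¬(¬¬D ∨ ¬B ∨ A) ∨ (C ↔ (C ∧ D))   (eliminate →)
≡ ¬(¬¬D ∨ ¬B ∨ A) ∨ ((C → (C ∧ D)) ∧ ((C ∧ D) → C))   (eliminate ↔)
≡ ¬(¬¬D ∨ ¬B ∨ A) ∨ ((¬C ∨ (C ∧ D)) ∧ ((C ∧ D) → C))   (eliminate →)
≡ ¬(¬¬D ∨ ¬B ∨ A) ∨ ((¬C ∨ (C ∧ D)) ∧ (¬(C ∧ D) ∨ C))   (eliminate →)
≡ (¬¬¬D ∧ ¬¬B ∧ ¬A) ∨ ((¬C ∨ (C ∧ D)) ∧ (¬(C ∧ D) ∨ C))   (De Morgan)
≡ (¬D ∧ ¬¬B ∧ ¬A) ∨ ((¬C ∨ (C ∧ D)) ∧ (¬(C ∧ D) ∨ C))   (double negation)
≡ (¬D ∧ B ∧ ¬A) ∨ ((¬C ∨ (C ∧ D)) ∧ (¬(C ∧ D) ∨ C))   (double negation)
≡ (¬D ∧ B ∧ ¬A) ∨ ((¬C ∨ (C ∧ D)) ∧ (¬C ∨ ¬D ∨ C))   (De Morgan)
≡ (¬D ∨ ¬C ∨ C) ∧ (¬D ∨ ¬C ∨ D) ∧ (¬D ∨ ¬C ∨ ¬D ∨ C) ∧ (B ∨ ¬C ∨ C) ∧ (B ∨ ¬C ∨ D) ∧ (B ∨ ¬C ∨ ¬D ∨ C) ∧ (¬A ∨ ¬C ∨ C) ∧ (¬A ∨ ¬C ∨ D) ∧ (¬A ∨ ¬C ∨ ¬D ∨ C)   (distribute ∨ over ∧)
≡ (B ∨ ¬C ∨ D) ∧ (¬A ∨ ¬C ∨ D)   (simplify)

(B ∨ ¬C ∨ D) ∧ (¬A ∨ ¬C ∨ D)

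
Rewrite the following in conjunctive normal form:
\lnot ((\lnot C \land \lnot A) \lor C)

(C \lor A) \land \lnot C

\lnot ((\lnot C \land \lnot A) \lor C)
≡ \lnot (\lnot C \land \lnot A) \land \lnot C   — De Morgan
≡ (\lnot \lnot C \lor \lnot \lnot A) \land \lnot C   — De Morgan
≡ (C \lor \lnot \lnot A) \land \lnot C   — double negation
≡ (C \lor A) \land \lnot C   — double negation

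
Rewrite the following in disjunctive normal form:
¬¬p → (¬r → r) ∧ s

¬p ∨ r ∧ s

¬¬p → (¬r → r) ∧ s
≡ ¬¬¬p ∨ (¬r → r) ∧ s   (eliminate →)
≡ ¬¬¬p ∨ (¬¬r ∨ r) ∧ s   (eliminate →)
≡ ¬p ∨ (¬¬r ∨ r) ∧ s   (double negation)
≡ ¬p ∨ (r ∨ r) ∧ s   (double negation)
≡ ¬p ∨ r ∧ s ∨ r ∧ s   (distribute ∧ over ∨)
≡ ¬p ∨ r ∧ s   (simplify)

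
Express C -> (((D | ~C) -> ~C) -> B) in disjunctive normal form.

C -> (((D | ~C) -> ~C) -> B)
≡ ~C | (((D | ~C) -> ~C) -> B)   [eliminate ->]
≡ ~C | ~((D | ~C) -> ~C) | B   [eliminate ->]
≡ ~C | ~(~(D | ~C) | ~C) | B   [eliminate ->]
≡ ~C | (~~(D | ~C) & ~~C) | B   [De Morgan]
≡ ~C | ((D | ~C) & ~~C) | B   [double negation]
≡ ~C | ((D | ~C) & C) | B   [double negation]
≡ ~C | (D & C) | (~C & C) | B   [distribute & over |]
≡ ~C | (D & C) | B   [simplify]

~C | (D & C) | B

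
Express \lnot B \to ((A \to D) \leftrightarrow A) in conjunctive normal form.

(B \lor A) \land (B \lor \lnot A \lor D)

\lnot B \to ((A \to D) \leftrightarrow A)
≡ \lnot \lnot B \lor ((A \to D) \leftrightarrow A)   [eliminate \to]
≡ \lnot \lnot B \lor (((A \to D) \to A) \land (A \to (A \to D)))   [eliminate \leftrightarrow]
≡ \lnot \lnot B \lor ((\lnot (A \to D) \lor A) \land (A \to (A \to D)))   [eliminate \to]
≡ \lnot \lnot B \lor ((\lnot (\lnot A \lor D) \lor A) \land (A \to (A \to D)))   [eliminate \to]
≡ \lnot \lnot B \lor ((\lnot (\lnot A \lor D) \lor A) \land (\lnot A \lor (A \to D)))   [eliminate \to]
≡ \lnot \lnot B \lor ((\lnot (\lnot A \lor D) \lor A) \land (\lnot A \lor \lnot A \lor D))   [eliminate \to]
≡ B \lor ((\lnot (\lnot A \lor D) \lor A) \land (\lnot A \lor \lnot A \lor D))   [double negation]
≡ B \lor (((\lnot \lnot A \land \lnot D) \lor A) \land (\lnot A \lor \lnot A \lor D))   [De Morgan]
≡ B \lor (((A \land \lnot D) \lor A) \land (\lnot A \lor \lnot A \lor D))   [double negation]
≡ (B \lor A \lor A) \land (B \lor \lnot D \lor A) \land (B \lor \lnot A \lor \lnot A \lor D)   [distribute \lor over \land]
≡ (B \lor A) \land (B \lor \lnot A \lor D)   [simplify]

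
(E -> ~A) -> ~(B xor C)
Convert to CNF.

(E | ~B | C) & (E | ~C | B) & (A | ~B | C) & (A | ~C | B)

(E -> ~A) -> ~(B xor C)
≡ ~(E -> ~A) | ~(B xor C)   [eliminate ->]
≡ ~(~E | ~A) | ~(B xor C)   [eliminate ->]
≡ ~(~E | ~A) | ~((B | C) & ~(B & C))   [expand xor]
≡ (~~E & ~~A) | ~((B | C) & ~(B & C))   [De Morgan]
≡ (E & ~~A) | ~((B | C) & ~(B & C))   [double negation]
≡ (E & A) | ~((B | C) & ~(B & C))   [double negation]
≡ (E & A) | ~(B | C) | ~~(B & C)   [De Morgan]
≡ (E & A) | (~B & ~C) | ~~(B & C)   [De Morgan]
≡ (E & A) | (~B & ~C) | (B & C)   [double negation]
≡ (E | ~B | B) & (E | ~B | C) & (E | ~C | B) & (E | ~C | C) & (A | ~B | B) & (A | ~B | C) & (A | ~C | B) & (A | ~C | C)   [distribute | over &]
≡ (E | ~B | C) & (E | ~C | B) & (A | ~B | C) & (A | ~C | B)   [simplify]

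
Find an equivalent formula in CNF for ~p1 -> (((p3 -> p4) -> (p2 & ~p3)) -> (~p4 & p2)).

(p1 | ~p3 | p4 | p2) & (p1 | ~p2 | p3 | ~p4)

~p1 -> (((p3 -> p4) -> (p2 & ~p3)) -> (~p4 & p2))
= ~~p1 | (((p3 -> p4) -> (p2 & ~p3)) -> (~p4 & p2))   [eliminate ->]
= ~~p1 | ~((p3 -> p4) -> (p2 & ~p3)) | (~p4 & p2)   [eliminate ->]
= ~~p1 | ~(~(p3 -> p4) | (p2 & ~p3)) | (~p4 & p2)   [eliminate ->]
= ~~p1 | ~(~(~p3 | p4) | (p2 & ~p3)) | (~p4 & p2)   [eliminate ->]
= p1 | ~(~(~p3 | p4) | (p2 & ~p3)) | (~p4 & p2)   [double negation]
= p1 | (~~(~p3 | p4) & ~(p2 & ~p3)) | (~p4 & p2)   [De Morgan]
= p1 | ((~p3 | p4) & ~(p2 & ~p3)) | (~p4 & p2)   [double negation]
= p1 | ((~p3 | p4) & (~p2 | ~~p3)) | (~p4 & p2)   [De Morgan]
= p1 | ((~p3 | p4) & (~p2 | p3)) | (~p4 & p2)   [double negation]
= (p1 | ~p3 | p4 | ~p4) & (p1 | ~p3 | p4 | p2) & (p1 | ~p2 | p3 | ~p4) & (p1 | ~p2 | p3 | p2)   [distribute | over &]
= (p1 | ~p3 | p4 | p2) & (p1 | ~p2 | p3 | ~p4)   [simplify]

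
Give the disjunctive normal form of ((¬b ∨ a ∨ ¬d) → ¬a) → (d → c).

((¬b ∨ a ∨ ¬d) → ¬a) → (d → c)
= ¬((¬b ∨ a ∨ ¬d) → ¬a) ∨ (d → c)
= ¬(¬(¬b ∨ a ∨ ¬d) ∨ ¬a) ∨ (d → c)
= ¬(¬(¬b ∨ a ∨ ¬d) ∨ ¬a) ∨ ¬d ∨ c
= (¬¬(¬b ∨ a ∨ ¬d) ∧ ¬¬a) ∨ ¬d ∨ c
= ((¬b ∨ a ∨ ¬d) ∧ ¬¬a) ∨ ¬d ∨ c
= ((¬b ∨ a ∨ ¬d) ∧ a) ∨ ¬d ∨ c
= (¬b ∧ a) ∨ (a ∧ a) ∨ (¬d ∧ a) ∨ ¬d ∨ c
= a ∨ ¬d ∨ c

a ∨ ¬d ∨ c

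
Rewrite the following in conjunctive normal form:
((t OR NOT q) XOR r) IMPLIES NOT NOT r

((t OR NOT q) XOR r) IMPLIES NOT NOT r
≡ NOT ((t OR NOT q) XOR r) OR NOT NOT r   (eliminate IMPLIES)
≡ NOT ((t OR NOT q OR r) AND NOT ((t OR NOT q) AND r)) OR NOT NOT r   (expand XOR)
≡ NOT (t OR NOT q OR r) OR NOT NOT ((t OR NOT q) AND r) OR NOT NOT r   (De Morgan)
≡ (NOT t AND NOT NOT q AND NOT r) OR NOT NOT ((t OR NOT q) AND r) OR NOT NOT r   (De Morgan)
≡ (NOT t AND q AND NOT r) OR NOT NOT ((t OR NOT q) AND r) OR NOT NOT r   (double negation)
≡ (NOT t AND q AND NOT r) OR ((t OR NOT q) AND r) OR NOT NOT r   (double negation)
≡ (NOT t AND q AND NOT r) OR ((t OR NOT q) AND r) OR r   (double negation)
≡ (NOT t OR t OR NOT q OR r) AND (NOT t OR r OR r) AND (q OR t OR NOT q OR r) AND (q OR r OR r) AND (NOT r OR t OR NOT q OR r) AND (NOT r OR r OR r)   (distribute OR over AND)
≡ (NOT t OR r) AND (q OR r)   (simplify)

(NOT t OR r) AND (q OR r)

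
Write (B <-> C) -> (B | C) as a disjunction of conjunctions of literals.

B | C

(B <-> C) -> (B | C)
≡ ~(B <-> C) | B | C   (eliminate ->)
≡ ~((B -> C) & (C -> B)) | B | C   (eliminate <->)
≡ ~((~B | C) & (C -> B)) | B | C   (eliminate ->)
≡ ~((~B | C) & (~C | B)) | B | C   (eliminate ->)
≡ ~(~B | C) | ~(~C | B) | B | C   (De Morgan)
≡ (~~B & ~C) | ~(~C | B) | B | C   (De Morgan)
≡ (B & ~C) | ~(~C | B) | B | C   (double negation)
≡ (B & ~C) | (~~C & ~B) | B | C   (De Morgan)
≡ (B & ~C) | (C & ~B) | B | C   (double negation)
≡ B | C   (simplify)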